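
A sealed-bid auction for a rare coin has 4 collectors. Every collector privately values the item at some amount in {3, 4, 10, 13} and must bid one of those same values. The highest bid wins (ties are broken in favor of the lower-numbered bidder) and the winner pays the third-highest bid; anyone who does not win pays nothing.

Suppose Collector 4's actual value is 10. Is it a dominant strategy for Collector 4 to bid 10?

Consider the case where Collector 1 bids 3, Collector 2 bids 3 and Collector 3 bids 10.
Truthful bid 10: loses, pays 0, utility 0.
Bid 13 instead: wins, pays 3, utility 10 - 3 = 7.
Since 7 > 0, bidding 13 is strictly better here, so truthful bidding is not dominant.

No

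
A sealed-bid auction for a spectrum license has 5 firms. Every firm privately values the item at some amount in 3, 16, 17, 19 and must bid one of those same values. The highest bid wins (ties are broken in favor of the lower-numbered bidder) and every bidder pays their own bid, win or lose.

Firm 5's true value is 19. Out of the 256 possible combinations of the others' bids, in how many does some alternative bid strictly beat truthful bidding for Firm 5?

191

Others bid (3, 3, 3, 3): truth gives 0; bid 16 gives 3 > 0. Violating.
Others bid (3, 3, 3, 16): truth gives 0; bid 17 gives 2 > 0. Violating.
Others bid (3, 3, 3, 19): truth gives -19; bid 3 gives -3 > -19. Violating.
Others bid (3, 3, 16, 3): truth gives 0; bid 17 gives 2 > 0. Violating.
Others bid (3, 3, 3, 17): truth gives 0; no alternative beats it.
Others bid (3, 3, 16, 17): truth gives 0; no alternative beats it.
(Checking all 256 profiles: 191 have a profitable deviation, 65 do not.)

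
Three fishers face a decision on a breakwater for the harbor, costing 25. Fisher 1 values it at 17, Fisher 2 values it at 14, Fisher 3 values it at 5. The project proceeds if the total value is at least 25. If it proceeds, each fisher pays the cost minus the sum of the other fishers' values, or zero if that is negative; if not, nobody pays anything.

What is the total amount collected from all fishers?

Total value 36 ≥ cost 25, so it is built.
Fisher 1: others sum to 19; max(0, 25 - 19) = 6.
Fisher 2: others sum to 22; max(0, 25 - 22) = 3.
Fisher 3: others sum to 31; max(0, 25 - 31) = 0.
Total collected = 6 + 3 + 0 = 9.

9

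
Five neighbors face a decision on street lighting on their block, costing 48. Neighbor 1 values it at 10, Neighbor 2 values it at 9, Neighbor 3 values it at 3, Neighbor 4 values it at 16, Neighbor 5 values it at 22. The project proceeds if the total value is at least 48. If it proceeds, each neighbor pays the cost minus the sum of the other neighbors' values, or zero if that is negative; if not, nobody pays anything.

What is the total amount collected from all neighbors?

14

Total value 60 ≥ cost 48, so it is built.
Neighbor 1: others sum to 50; max(0, 48 - 50) = 0.
Neighbor 2: others sum to 51; max(0, 48 - 51) = 0.
Neighbor 3: others sum to 57; max(0, 48 - 57) = 0.
Neighbor 4: others sum to 44; max(0, 48 - 44) = 4.
Neighbor 5: others sum to 38; max(0, 48 - 38) = 10.
Total collected = 0 + 0 + 0 + 4 + 10 = 14.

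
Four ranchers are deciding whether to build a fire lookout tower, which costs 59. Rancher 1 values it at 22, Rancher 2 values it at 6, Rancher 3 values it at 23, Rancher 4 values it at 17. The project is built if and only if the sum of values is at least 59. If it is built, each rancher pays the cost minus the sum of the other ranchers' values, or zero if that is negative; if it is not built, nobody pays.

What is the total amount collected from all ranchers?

Total value 68 ≥ cost 59, so it is built.
Rancher 1: others sum to 46; max(0, 59 - 46) = 13.
Rancher 2: others sum to 62; max(0, 59 - 62) = 0.
Rancher 3: others sum to 45; max(0, 59 - 45) = 14.
Rancher 4: others sum to 51; max(0, 59 - 51) = 8.
Total collected = 13 + 0 + 14 + 8 = 35.

35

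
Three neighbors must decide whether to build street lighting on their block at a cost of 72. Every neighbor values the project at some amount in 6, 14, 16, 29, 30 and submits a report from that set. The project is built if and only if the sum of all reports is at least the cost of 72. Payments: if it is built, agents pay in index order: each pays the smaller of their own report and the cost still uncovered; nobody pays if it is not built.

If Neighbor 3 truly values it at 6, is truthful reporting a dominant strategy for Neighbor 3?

Yes

Check each profile of the others' reports and compare truth against every alternative report.
Others report (29, 29): truth gives 0, best alternative gives -8.
Others report (29, 30): truth gives 0, best alternative gives -7.
Others report (30, 29): truth gives 0, best alternative gives -7.
Others report (30, 30): truth gives 0, best alternative gives -6.
Others report (6, 6): truth gives 0, best alternative gives 0.
Others report (6, 14): truth gives 0, best alternative gives 0.
(Remaining 19 profiles checked similarly; truth is weakly best in each.)
In every case the truthful report is at least as good as any alternative, so it is a dominant strategy.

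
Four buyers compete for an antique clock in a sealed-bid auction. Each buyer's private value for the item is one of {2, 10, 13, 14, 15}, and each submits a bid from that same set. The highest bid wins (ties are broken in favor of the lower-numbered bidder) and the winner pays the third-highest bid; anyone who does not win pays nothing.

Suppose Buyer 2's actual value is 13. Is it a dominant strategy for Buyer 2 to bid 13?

Consider the case where Buyer 1 bids 2, Buyer 3 bids 2 and Buyer 4 bids 14.
Truthful bid 13: loses, pays 0, utility 0.
Bid 14 instead: wins, pays 2, utility 13 - 2 = 11.
Since 11 > 0, bidding 14 is strictly better here, so truthful bidding is not dominant.

No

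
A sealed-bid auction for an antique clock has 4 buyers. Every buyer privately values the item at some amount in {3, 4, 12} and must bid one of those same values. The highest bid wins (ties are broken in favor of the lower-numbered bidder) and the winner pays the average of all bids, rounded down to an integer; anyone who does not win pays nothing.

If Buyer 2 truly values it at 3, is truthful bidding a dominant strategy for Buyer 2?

Check each profile of the others' bids and compare truth against every alternative bid.
Others bid (3, 3, 3): truth gives 0, best alternative gives 0.
Others bid (3, 3, 4): truth gives 0, best alternative gives 0.
Others bid (3, 3, 12): truth gives 0, best alternative gives 0.
Others bid (3, 4, 3): truth gives 0, best alternative gives 0.
Others bid (3, 4, 4): truth gives 0, best alternative gives 0.
Others bid (3, 4, 12): truth gives 0, best alternative gives 0.
(Remaining 21 profiles checked similarly; truth is weakly best in each.)
In every case the truthful bid is at least as good as any alternative, so it is a dominant strategy.

Yes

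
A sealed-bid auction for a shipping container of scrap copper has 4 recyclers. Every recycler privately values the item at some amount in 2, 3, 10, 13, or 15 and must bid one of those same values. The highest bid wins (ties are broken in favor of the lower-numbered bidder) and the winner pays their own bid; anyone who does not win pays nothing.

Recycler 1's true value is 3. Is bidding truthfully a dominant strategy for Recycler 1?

Consider the case where Recycler 2 bids 2, Recycler 3 bids 2 and Recycler 4 bids 2.
Truthful bid 3: wins, pays 3, utility 3 - 3 = 0.
Bid 2 instead: wins, pays 2, utility 3 - 2 = 1.
Since 1 > 0, bidding 2 is strictly better here, so truthful bidding is not dominant.

No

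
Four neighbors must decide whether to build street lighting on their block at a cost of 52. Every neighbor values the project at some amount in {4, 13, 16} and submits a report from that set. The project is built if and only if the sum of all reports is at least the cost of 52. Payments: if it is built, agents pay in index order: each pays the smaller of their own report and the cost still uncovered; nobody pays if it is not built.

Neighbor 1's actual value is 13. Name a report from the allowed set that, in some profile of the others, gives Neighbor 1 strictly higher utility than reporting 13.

Suppose Neighbor 2 reports 16, Neighbor 3 reports 16 and Neighbor 4 reports 16.
Report 13: project built, pays 13, utility 13 - 13 = 0.
Report 4: project built, pays 4, utility 13 - 4 = 9.
So reporting 4 beats truth here (9 > 0).

4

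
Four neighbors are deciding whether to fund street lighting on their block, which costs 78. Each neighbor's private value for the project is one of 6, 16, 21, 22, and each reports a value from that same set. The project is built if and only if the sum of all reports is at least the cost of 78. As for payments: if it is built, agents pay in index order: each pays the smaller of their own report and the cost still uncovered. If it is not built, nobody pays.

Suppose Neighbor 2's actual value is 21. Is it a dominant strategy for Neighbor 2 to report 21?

Consider the case where Neighbor 1 reports 21, Neighbor 3 reports 21 and Neighbor 4 reports 21.
Truthful report 21: project built, pays 21, utility 21 - 21 = 0.
Report 16 instead: project built, pays 16, utility 21 - 16 = 5.
Since 5 > 0, reporting 16 is strictly better here, so truthful reporting is not dominant.

No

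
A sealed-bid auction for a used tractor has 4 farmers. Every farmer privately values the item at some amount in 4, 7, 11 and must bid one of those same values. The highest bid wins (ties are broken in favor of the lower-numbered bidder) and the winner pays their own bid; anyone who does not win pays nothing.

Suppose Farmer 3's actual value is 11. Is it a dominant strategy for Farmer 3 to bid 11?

No

Consider the case where Farmer 1 bids 4, Farmer 2 bids 4 and Farmer 4 bids 4.
Truthful bid 11: wins, pays 11, utility 11 - 11 = 0.
Bid 7 instead: wins, pays 7, utility 11 - 7 = 4.
Since 4 > 0, bidding 7 is strictly better here, so truthful bidding is not dominant.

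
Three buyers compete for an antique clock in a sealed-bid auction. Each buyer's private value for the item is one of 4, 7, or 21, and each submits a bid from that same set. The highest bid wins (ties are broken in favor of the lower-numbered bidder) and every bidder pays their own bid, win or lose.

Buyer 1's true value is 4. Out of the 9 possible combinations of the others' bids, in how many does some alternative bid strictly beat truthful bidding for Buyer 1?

3

Others bid (4, 7): truth gives -4; bid 7 gives -3 > -4. Violating.
Others bid (7, 4): truth gives -4; bid 7 gives -3 > -4. Violating.
Others bid (7, 7): truth gives -4; bid 7 gives -3 > -4. Violating.
Others bid (4, 4): truth gives 0; no alternative beats it.
Others bid (4, 21): truth gives -4; no alternative beats it.
(Checking all 9 profiles: 3 have a profitable deviation, 6 do not.)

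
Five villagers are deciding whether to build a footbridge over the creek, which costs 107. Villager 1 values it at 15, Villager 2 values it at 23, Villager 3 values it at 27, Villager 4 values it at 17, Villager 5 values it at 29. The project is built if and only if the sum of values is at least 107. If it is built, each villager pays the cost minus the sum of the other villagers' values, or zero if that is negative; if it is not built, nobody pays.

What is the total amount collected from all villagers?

Total value 111 ≥ cost 107, so it is built.
Villager 1: others sum to 96; max(0, 107 - 96) = 11.
Villager 2: others sum to 88; max(0, 107 - 88) = 19.
Villager 3: others sum to 84; max(0, 107 - 84) = 23.
Villager 4: others sum to 94; max(0, 107 - 94) = 13.
Villager 5: others sum to 82; max(0, 107 - 82) = 25.
Total collected = 11 + 19 + 23 + 13 + 25 = 91.

91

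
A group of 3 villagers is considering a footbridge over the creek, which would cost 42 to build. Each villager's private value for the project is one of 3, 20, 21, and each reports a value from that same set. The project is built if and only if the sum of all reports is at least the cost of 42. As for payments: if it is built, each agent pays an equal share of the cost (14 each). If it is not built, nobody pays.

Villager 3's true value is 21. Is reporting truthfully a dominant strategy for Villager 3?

Yes

Check each profile of the others' reports and compare truth against every alternative report.
Others report (3, 20): truth gives 7, best alternative gives 7.
Others report (3, 21): truth gives 7, best alternative gives 7.
Others report (20, 3): truth gives 7, best alternative gives 7.
Others report (20, 20): truth gives 7, best alternative gives 7.
Others report (20, 21): truth gives 7, best alternative gives 7.
Others report (21, 3): truth gives 7, best alternative gives 7.
(Remaining 3 profiles checked similarly; truth is weakly best in each.)
In every case the truthful report is at least as good as any alternative, so it is a dominant strategy.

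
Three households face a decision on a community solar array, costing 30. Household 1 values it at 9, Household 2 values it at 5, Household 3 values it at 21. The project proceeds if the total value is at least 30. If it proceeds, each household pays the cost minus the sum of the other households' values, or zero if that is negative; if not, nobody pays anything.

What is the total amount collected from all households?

20

Total value 35 ≥ cost 30, so it is built.
Household 1: others sum to 26; max(0, 30 - 26) = 4.
Household 2: others sum to 30; max(0, 30 - 30) = 0.
Household 3: others sum to 14; max(0, 30 - 14) = 16.
Total collected = 4 + 0 + 16 = 20.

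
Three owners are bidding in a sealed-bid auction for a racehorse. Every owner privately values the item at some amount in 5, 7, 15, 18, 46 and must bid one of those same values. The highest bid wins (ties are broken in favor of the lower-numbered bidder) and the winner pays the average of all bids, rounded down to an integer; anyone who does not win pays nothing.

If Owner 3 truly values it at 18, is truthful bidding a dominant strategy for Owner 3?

Consider the case where Owner 1 bids 5 and Owner 2 bids 5.
Truthful bid 18: wins, pays 9, utility 18 - 9 = 9.
Bid 7 instead: wins, pays 5, utility 18 - 5 = 13.
Since 13 > 9, bidding 7 is strictly better here, so truthful bidding is not dominant.

No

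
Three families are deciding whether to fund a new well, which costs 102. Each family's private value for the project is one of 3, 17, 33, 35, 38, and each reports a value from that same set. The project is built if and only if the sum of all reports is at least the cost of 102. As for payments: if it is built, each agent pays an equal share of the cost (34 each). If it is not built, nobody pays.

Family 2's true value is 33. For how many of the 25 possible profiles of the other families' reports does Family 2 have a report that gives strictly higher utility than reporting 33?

6

Others report (33, 38): truth gives -1; report 3 gives 0 > -1. Violating.
Others report (35, 35): truth gives -1; report 3 gives 0 > -1. Violating.
Others report (35, 38): truth gives -1; report 3 gives 0 > -1. Violating.
Others report (38, 33): truth gives -1; report 3 gives 0 > -1. Violating.
Others report (3, 3): truth gives 0; no alternative beats it.
Others report (3, 17): truth gives 0; no alternative beats it.
(Checking all 25 profiles: 6 have a profitable deviation, 19 do not.)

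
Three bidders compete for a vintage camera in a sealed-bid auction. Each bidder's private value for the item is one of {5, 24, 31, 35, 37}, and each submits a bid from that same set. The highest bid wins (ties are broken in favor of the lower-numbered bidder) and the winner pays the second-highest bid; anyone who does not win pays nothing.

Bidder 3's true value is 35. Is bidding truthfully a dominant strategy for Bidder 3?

Check each profile of the others' bids and compare truth against every alternative bid.
Others bid (5, 5): truth gives 30, best alternative gives 30.
Others bid (5, 24): truth gives 11, best alternative gives 11.
Others bid (24, 5): truth gives 11, best alternative gives 11.
Others bid (24, 24): truth gives 11, best alternative gives 11.
Others bid (5, 31): truth gives 4, best alternative gives 4.
Others bid (24, 31): truth gives 4, best alternative gives 4.
(Remaining 19 profiles checked similarly; truth is weakly best in each.)
In every case the truthful bid is at least as good as any alternative, so it is a dominant strategy.

Yes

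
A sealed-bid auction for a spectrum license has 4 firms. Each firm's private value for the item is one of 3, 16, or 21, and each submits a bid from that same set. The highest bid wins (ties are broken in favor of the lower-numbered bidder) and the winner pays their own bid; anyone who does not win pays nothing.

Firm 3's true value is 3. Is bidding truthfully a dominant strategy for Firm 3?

Yes

Check each profile of the others' bids and compare truth against every alternative bid.
Others bid (3, 3, 3): truth gives 0, best alternative gives -13.
Others bid (3, 3, 16): truth gives 0, best alternative gives -13.
Others bid (3, 3, 21): truth gives 0, best alternative gives 0.
Others bid (3, 16, 3): truth gives 0, best alternative gives 0.
Others bid (3, 16, 16): truth gives 0, best alternative gives 0.
Others bid (3, 16, 21): truth gives 0, best alternative gives 0.
(Remaining 21 profiles checked similarly; truth is weakly best in each.)
In every case the truthful bid is at least as good as any alternative, so it is a dominant strategy.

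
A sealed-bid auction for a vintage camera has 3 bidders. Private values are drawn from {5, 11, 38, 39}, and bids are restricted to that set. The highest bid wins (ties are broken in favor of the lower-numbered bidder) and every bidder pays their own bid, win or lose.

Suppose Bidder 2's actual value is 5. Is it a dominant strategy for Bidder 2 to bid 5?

Check each profile of the others' bids and compare truth against every alternative bid.
Others bid (5, 38): truth gives -5, best alternative gives -11.
Others bid (5, 39): truth gives -5, best alternative gives -11.
Others bid (11, 5): truth gives -5, best alternative gives -11.
Others bid (11, 11): truth gives -5, best alternative gives -11.
Others bid (11, 38): truth gives -5, best alternative gives -11.
Others bid (11, 39): truth gives -5, best alternative gives -11.
(Remaining 10 profiles checked similarly; truth is weakly best in each.)
In every case the truthful bid is at least as good as any alternative, so it is a dominant strategy.

Yes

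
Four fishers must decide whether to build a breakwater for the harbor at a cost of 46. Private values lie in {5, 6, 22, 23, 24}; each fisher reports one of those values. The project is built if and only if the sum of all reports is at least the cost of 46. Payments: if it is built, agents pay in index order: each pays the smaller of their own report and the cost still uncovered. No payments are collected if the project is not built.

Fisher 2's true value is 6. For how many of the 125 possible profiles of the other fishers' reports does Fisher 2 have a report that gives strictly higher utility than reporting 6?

Others report (5, 22, 22): truth gives 0; report 5 gives 1 > 0. Violating.
Others report (5, 22, 23): truth gives 0; report 5 gives 1 > 0. Violating.
Others report (5, 22, 24): truth gives 0; report 5 gives 1 > 0. Violating.
Others report (5, 23, 22): truth gives 0; report 5 gives 1 > 0. Violating.
Others report (5, 5, 5): truth gives 0; no alternative beats it.
Others report (5, 5, 6): truth gives 0; no alternative beats it.
(Checking all 125 profiles: 81 have a profitable deviation, 44 do not.)

81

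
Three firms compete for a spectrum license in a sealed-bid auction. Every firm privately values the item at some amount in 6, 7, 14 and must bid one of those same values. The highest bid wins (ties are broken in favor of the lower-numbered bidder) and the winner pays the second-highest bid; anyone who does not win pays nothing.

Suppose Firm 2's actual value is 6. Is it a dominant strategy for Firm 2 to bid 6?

Check each profile of the others' bids and compare truth against every alternative bid.
Others bid (6, 7): truth gives 0, best alternative gives -1.
Others bid (6, 6): truth gives 0, best alternative gives 0.
Others bid (6, 14): truth gives 0, best alternative gives 0.
Others bid (7, 6): truth gives 0, best alternative gives 0.
Others bid (7, 7): truth gives 0, best alternative gives 0.
Others bid (7, 14): truth gives 0, best alternative gives 0.
(Remaining 3 profiles checked similarly; truth is weakly best in each.)
In every case the truthful bid is at least as good as any alternative, so it is a dominant strategy.

Yes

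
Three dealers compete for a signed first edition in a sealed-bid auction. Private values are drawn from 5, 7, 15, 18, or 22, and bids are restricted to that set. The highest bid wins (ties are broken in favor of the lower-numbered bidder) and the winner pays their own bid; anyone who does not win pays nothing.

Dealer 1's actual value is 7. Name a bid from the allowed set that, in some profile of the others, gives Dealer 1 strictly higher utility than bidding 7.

5

Suppose Dealer 2 bids 5 and Dealer 3 bids 5.
Bid 7: wins, pays 7, utility 7 - 7 = 0.
Bid 5: wins, pays 5, utility 7 - 5 = 2.
So bidding 5 beats truth here (2 > 0).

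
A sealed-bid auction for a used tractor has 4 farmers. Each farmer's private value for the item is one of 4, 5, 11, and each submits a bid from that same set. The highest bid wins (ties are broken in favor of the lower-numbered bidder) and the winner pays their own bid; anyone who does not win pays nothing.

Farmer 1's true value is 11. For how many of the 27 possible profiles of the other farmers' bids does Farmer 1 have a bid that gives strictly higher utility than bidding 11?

8

Others bid (4, 4, 4): truth gives 0; bid 4 gives 7 > 0. Violating.
Others bid (4, 4, 5): truth gives 0; bid 5 gives 6 > 0. Violating.
Others bid (4, 5, 4): truth gives 0; bid 5 gives 6 > 0. Violating.
Others bid (4, 5, 5): truth gives 0; bid 5 gives 6 > 0. Violating.
Others bid (4, 4, 11): truth gives 0; no alternative beats it.
Others bid (4, 5, 11): truth gives 0; no alternative beats it.
(Checking all 27 profiles: 8 have a profitable deviation, 19 do not.)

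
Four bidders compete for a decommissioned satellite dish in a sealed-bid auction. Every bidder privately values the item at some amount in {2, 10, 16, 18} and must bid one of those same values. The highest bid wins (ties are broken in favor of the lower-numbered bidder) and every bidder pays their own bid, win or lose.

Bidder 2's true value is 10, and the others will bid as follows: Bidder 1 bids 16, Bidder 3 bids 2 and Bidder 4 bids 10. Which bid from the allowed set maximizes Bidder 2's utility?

2

Bid 2: loses but pays 2, utility -2.
Bid 10: loses but pays 10, utility -10.
Bid 16: loses but pays 16, utility -16.
Bid 18: wins, pays 18, utility 10 - 18 = -8.
The best choice is 2 with utility -2.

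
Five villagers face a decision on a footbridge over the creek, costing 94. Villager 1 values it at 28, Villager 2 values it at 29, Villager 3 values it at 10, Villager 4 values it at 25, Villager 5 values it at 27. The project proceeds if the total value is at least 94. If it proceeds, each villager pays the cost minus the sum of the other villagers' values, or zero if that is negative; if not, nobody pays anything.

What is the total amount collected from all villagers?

Total value 119 ≥ cost 94, so it is built.
Villager 1: others sum to 91; max(0, 94 - 91) = 3.
Villager 2: others sum to 90; max(0, 94 - 90) = 4.
Villager 3: others sum to 109; max(0, 94 - 109) = 0.
Villager 4: others sum to 94; max(0, 94 - 94) = 0.
Villager 5: others sum to 92; max(0, 94 - 92) = 2.
Total collected = 3 + 4 + 0 + 0 + 2 = 9.

9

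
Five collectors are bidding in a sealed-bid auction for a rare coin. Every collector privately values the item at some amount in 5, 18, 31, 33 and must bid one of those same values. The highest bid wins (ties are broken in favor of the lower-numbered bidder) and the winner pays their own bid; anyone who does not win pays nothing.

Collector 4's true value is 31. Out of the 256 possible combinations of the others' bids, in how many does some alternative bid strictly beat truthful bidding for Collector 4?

2

Others bid (5, 5, 5, 5): truth gives 0; bid 18 gives 13 > 0. Violating.
Others bid (5, 5, 5, 18): truth gives 0; bid 18 gives 13 > 0. Violating.
Others bid (5, 5, 5, 31): truth gives 0; no alternative beats it.
Others bid (5, 5, 5, 33): truth gives 0; no alternative beats it.
(Checking all 256 profiles: 2 have a profitable deviation, 254 do not.)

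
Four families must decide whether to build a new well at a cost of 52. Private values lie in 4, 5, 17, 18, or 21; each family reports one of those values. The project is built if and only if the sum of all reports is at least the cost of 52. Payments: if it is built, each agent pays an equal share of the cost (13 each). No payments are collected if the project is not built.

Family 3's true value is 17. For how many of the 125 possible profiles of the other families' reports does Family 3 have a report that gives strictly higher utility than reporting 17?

3

Others report (5, 5, 21): truth gives 0; report 21 gives 4 > 0. Violating.
Others report (5, 21, 5): truth gives 0; report 21 gives 4 > 0. Violating.
Others report (21, 5, 5): truth gives 0; report 21 gives 4 > 0. Violating.
Others report (4, 4, 4): truth gives 0; no alternative beats it.
Others report (4, 4, 5): truth gives 0; no alternative beats it.
(Checking all 125 profiles: 3 have a profitable deviation, 122 do not.)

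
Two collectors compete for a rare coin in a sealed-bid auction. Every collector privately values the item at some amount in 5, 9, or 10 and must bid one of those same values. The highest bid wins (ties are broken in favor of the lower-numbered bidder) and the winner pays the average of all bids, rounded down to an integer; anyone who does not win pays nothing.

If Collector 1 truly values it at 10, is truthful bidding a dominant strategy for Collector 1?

Consider the case where Collector 2 bids 5.
Truthful bid 10: wins, pays 7, utility 10 - 7 = 3.
Bid 5 instead: wins, pays 5, utility 10 - 5 = 5.
Since 5 > 3, bidding 5 is strictly better here, so truthful bidding is not dominant.

No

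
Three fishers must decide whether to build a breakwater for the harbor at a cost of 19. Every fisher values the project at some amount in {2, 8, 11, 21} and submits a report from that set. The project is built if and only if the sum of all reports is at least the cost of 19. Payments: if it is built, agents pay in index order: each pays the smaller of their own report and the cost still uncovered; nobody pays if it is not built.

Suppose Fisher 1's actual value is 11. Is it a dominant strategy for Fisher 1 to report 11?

No

Consider the case where Fisher 2 reports 2 and Fisher 3 reports 11.
Truthful report 11: project built, pays 11, utility 11 - 11 = 0.
Report 8 instead: project built, pays 8, utility 11 - 8 = 3.
Since 3 > 0, reporting 8 is strictly better here, so truthful reporting is not dominant.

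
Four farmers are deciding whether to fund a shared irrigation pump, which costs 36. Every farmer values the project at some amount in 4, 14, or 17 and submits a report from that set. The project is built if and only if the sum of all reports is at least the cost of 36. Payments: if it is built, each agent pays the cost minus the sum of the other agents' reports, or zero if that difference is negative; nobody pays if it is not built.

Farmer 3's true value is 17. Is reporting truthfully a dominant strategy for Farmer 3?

Check each profile of the others' reports and compare truth against every alternative report.
Others report (4, 17, 17): truth gives 17, best alternative gives 17.
Others report (14, 14, 14): truth gives 17, best alternative gives 17.
Others report (14, 14, 17): truth gives 17, best alternative gives 17.
Others report (14, 17, 14): truth gives 17, best alternative gives 17.
Others report (14, 17, 17): truth gives 17, best alternative gives 17.
Others report (17, 4, 17): truth gives 17, best alternative gives 17.
(Remaining 21 profiles checked similarly; truth is weakly best in each.)
In every case the truthful report is at least as good as any alternative, so it is a dominant strategy.

Yes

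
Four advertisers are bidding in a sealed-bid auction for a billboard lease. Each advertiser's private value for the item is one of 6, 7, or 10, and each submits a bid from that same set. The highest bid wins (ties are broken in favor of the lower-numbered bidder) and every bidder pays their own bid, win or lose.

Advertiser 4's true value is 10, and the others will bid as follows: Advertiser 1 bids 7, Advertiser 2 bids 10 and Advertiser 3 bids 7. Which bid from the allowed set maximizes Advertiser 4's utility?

Bid 6: loses but pays 6, utility -6.
Bid 7: loses but pays 7, utility -7.
Bid 10: loses but pays 10, utility -10.
The best choice is 6 with utility -6.

6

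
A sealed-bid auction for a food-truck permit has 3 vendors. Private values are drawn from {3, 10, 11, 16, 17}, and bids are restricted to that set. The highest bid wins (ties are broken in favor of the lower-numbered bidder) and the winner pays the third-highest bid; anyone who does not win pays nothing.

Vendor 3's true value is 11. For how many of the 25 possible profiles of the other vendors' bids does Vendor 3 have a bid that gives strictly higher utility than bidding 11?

8

Others bid (3, 11): truth gives 0; bid 16 gives 8 > 0. Violating.
Others bid (3, 16): truth gives 0; bid 17 gives 8 > 0. Violating.
Others bid (10, 11): truth gives 0; bid 16 gives 1 > 0. Violating.
Others bid (10, 16): truth gives 0; bid 17 gives 1 > 0. Violating.
Others bid (3, 3): truth gives 8; no alternative beats it.
Others bid (3, 10): truth gives 8; no alternative beats it.
(Checking all 25 profiles: 8 have a profitable deviation, 17 do not.)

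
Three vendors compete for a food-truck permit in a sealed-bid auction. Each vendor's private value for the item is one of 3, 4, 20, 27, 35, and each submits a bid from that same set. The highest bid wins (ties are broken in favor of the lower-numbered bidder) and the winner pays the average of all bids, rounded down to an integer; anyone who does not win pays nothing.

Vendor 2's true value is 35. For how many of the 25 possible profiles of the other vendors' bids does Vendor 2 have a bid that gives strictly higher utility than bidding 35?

12

Others bid (3, 3): truth gives 22; bid 4 gives 32 > 22. Violating.
Others bid (3, 4): truth gives 21; bid 4 gives 32 > 21. Violating.
Others bid (3, 20): truth gives 16; bid 20 gives 21 > 16. Violating.
Others bid (3, 27): truth gives 14; bid 27 gives 16 > 14. Violating.
Others bid (3, 35): truth gives 11; no alternative beats it.
Others bid (4, 35): truth gives 11; no alternative beats it.
(Checking all 25 profiles: 12 have a profitable deviation, 13 do not.)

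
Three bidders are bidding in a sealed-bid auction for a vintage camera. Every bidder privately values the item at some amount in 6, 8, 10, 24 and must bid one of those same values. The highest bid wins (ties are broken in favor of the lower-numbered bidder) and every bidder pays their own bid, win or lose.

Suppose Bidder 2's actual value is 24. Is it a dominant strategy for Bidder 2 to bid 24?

Consider the case where Bidder 1 bids 6 and Bidder 3 bids 6.
Truthful bid 24: wins, pays 24, utility 24 - 24 = 0.
Bid 8 instead: wins, pays 8, utility 24 - 8 = 16.
Since 16 > 0, bidding 8 is strictly better here, so truthful bidding is not dominant.

No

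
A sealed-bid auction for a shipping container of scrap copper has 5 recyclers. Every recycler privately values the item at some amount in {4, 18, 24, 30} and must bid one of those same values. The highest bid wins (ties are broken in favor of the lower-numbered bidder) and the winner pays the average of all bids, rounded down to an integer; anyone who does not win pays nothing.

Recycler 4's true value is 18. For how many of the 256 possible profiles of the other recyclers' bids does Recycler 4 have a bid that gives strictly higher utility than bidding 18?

Others bid (4, 4, 4, 24): truth gives 0; bid 24 gives 6 > 0. Violating.
Others bid (4, 4, 4, 30): truth gives 0; bid 30 gives 4 > 0. Violating.
Others bid (4, 4, 18, 4): truth gives 0; bid 24 gives 8 > 0. Violating.
Others bid (4, 4, 18, 18): truth gives 0; bid 24 gives 5 > 0. Violating.
Others bid (4, 4, 4, 4): truth gives 12; no alternative beats it.
Others bid (4, 4, 4, 18): truth gives 9; no alternative beats it.
(Checking all 256 profiles: 42 have a profitable deviation, 214 do not.)

42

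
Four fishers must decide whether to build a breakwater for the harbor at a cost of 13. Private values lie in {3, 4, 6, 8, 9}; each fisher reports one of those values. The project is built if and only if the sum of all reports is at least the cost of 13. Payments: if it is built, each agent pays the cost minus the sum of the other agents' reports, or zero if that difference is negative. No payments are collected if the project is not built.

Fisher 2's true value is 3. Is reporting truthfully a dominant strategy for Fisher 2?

Yes

Check each profile of the others' reports and compare truth against every alternative report.
Others report (3, 3, 3): truth gives 0, best alternative gives -1.
Others report (3, 3, 8): truth gives 3, best alternative gives 3.
Others report (3, 3, 9): truth gives 3, best alternative gives 3.
Others report (3, 4, 6): truth gives 3, best alternative gives 3.
Others report (3, 4, 8): truth gives 3, best alternative gives 3.
Others report (3, 4, 9): truth gives 3, best alternative gives 3.
(Remaining 119 profiles checked similarly; truth is weakly best in each.)
In every case the truthful report is at least as good as any alternative, so it is a dominant strategy.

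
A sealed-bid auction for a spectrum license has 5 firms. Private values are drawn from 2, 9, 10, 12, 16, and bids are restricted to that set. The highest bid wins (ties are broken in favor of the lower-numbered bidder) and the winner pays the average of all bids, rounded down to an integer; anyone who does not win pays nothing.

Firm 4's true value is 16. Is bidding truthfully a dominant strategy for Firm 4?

Consider the case where Firm 1 bids 2, Firm 2 bids 2, Firm 3 bids 2 and Firm 5 bids 2.
Truthful bid 16: wins, pays 4, utility 16 - 4 = 12.
Bid 9 instead: wins, pays 3, utility 16 - 3 = 13.
Since 13 > 12, bidding 9 is strictly better here, so truthful bidding is not dominant.

No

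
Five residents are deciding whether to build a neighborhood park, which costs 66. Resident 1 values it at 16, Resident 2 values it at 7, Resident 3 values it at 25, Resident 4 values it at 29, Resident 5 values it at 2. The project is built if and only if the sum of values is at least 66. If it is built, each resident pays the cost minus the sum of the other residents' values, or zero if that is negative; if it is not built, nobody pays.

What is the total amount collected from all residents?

31

Total value 79 ≥ cost 66, so it is built.
Resident 1: others sum to 63; max(0, 66 - 63) = 3.
Resident 2: others sum to 72; max(0, 66 - 72) = 0.
Resident 3: others sum to 54; max(0, 66 - 54) = 12.
Resident 4: others sum to 50; max(0, 66 - 50) = 16.
Resident 5: others sum to 77; max(0, 66 - 77) = 0.
Total collected = 3 + 0 + 12 + 16 + 0 = 31.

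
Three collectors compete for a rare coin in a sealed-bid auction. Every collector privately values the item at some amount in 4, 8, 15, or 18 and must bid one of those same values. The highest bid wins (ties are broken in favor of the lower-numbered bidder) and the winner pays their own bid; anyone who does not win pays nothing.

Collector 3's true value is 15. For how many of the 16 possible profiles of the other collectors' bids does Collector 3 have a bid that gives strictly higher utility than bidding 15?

Others bid (4, 4): truth gives 0; bid 8 gives 7 > 0. Violating.
Others bid (4, 8): truth gives 0; no alternative beats it.
Others bid (4, 15): truth gives 0; no alternative beats it.
(Checking all 16 profiles: 1 has a profitable deviation, 15 do not.)

1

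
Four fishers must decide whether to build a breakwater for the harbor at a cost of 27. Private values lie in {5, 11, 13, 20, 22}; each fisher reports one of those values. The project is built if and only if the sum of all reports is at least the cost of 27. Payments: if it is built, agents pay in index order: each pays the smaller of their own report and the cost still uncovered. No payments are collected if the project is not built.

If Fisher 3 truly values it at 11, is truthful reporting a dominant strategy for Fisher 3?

No

Consider the case where Fisher 1 reports 5, Fisher 2 reports 5 and Fisher 4 reports 13.
Truthful report 11: project built, pays 11, utility 11 - 11 = 0.
Report 5 instead: project built, pays 5, utility 11 - 5 = 6.
Since 6 > 0, reporting 5 is strictly better here, so truthful reporting is not dominant.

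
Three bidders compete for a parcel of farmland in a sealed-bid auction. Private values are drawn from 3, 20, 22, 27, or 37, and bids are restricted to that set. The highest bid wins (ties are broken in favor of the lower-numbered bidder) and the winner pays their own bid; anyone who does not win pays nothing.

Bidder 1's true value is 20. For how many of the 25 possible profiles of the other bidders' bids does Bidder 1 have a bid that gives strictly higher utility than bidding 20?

1

Others bid (3, 3): truth gives 0; bid 3 gives 17 > 0. Violating.
Others bid (3, 20): truth gives 0; no alternative beats it.
Others bid (3, 22): truth gives 0; no alternative beats it.
(Checking all 25 profiles: 1 has a profitable deviation, 24 do not.)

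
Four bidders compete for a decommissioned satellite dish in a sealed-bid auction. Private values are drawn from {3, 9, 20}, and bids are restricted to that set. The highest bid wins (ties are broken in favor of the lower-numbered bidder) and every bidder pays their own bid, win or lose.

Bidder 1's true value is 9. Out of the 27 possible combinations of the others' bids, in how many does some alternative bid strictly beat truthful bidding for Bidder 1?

Others bid (3, 3, 3): truth gives 0; bid 3 gives 6 > 0. Violating.
Others bid (3, 3, 20): truth gives -9; bid 3 gives -3 > -9. Violating.
Others bid (3, 9, 20): truth gives -9; bid 3 gives -3 > -9. Violating.
Others bid (3, 20, 3): truth gives -9; bid 3 gives -3 > -9. Violating.
Others bid (3, 3, 9): truth gives 0; no alternative beats it.
Others bid (3, 9, 3): truth gives 0; no alternative beats it.
(Checking all 27 profiles: 20 have a profitable deviation, 7 do not.)

20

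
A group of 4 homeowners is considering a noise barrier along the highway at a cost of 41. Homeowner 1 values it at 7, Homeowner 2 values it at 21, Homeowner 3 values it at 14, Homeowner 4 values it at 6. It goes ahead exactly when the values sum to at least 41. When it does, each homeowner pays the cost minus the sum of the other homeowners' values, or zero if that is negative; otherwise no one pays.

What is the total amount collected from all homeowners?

Total value 48 ≥ cost 41, so it is built.
Homeowner 1: others sum to 41; max(0, 41 - 41) = 0.
Homeowner 2: others sum to 27; max(0, 41 - 27) = 14.
Homeowner 3: others sum to 34; max(0, 41 - 34) = 7.
Homeowner 4: others sum to 42; max(0, 41 - 42) = 0.
Total collected = 0 + 14 + 7 + 0 = 21.

21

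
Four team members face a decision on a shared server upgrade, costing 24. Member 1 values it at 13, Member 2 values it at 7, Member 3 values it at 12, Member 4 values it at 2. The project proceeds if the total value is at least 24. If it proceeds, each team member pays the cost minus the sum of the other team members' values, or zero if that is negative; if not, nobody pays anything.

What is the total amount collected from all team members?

Total value 34 ≥ cost 24, so it is built.
Member 1: others sum to 21; max(0, 24 - 21) = 3.
Member 2: others sum to 27; max(0, 24 - 27) = 0.
Member 3: others sum to 22; max(0, 24 - 22) = 2.
Member 4: others sum to 32; max(0, 24 - 32) = 0.
Total collected = 3 + 0 + 2 + 0 = 5.

5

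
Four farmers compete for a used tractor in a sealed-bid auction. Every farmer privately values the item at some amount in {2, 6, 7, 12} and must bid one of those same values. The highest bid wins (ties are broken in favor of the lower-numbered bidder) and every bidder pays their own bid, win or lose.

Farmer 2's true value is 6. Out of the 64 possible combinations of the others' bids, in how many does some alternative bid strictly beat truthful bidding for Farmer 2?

60

Others bid (2, 2, 7): truth gives -6; bid 7 gives -1 > -6. Violating.
Others bid (2, 2, 12): truth gives -6; bid 2 gives -2 > -6. Violating.
Others bid (2, 6, 7): truth gives -6; bid 7 gives -1 > -6. Violating.
Others bid (2, 6, 12): truth gives -6; bid 2 gives -2 > -6. Violating.
Others bid (2, 2, 2): truth gives 0; no alternative beats it.
Others bid (2, 2, 6): truth gives 0; no alternative beats it.
(Checking all 64 profiles: 60 have a profitable deviation, 4 do not.)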